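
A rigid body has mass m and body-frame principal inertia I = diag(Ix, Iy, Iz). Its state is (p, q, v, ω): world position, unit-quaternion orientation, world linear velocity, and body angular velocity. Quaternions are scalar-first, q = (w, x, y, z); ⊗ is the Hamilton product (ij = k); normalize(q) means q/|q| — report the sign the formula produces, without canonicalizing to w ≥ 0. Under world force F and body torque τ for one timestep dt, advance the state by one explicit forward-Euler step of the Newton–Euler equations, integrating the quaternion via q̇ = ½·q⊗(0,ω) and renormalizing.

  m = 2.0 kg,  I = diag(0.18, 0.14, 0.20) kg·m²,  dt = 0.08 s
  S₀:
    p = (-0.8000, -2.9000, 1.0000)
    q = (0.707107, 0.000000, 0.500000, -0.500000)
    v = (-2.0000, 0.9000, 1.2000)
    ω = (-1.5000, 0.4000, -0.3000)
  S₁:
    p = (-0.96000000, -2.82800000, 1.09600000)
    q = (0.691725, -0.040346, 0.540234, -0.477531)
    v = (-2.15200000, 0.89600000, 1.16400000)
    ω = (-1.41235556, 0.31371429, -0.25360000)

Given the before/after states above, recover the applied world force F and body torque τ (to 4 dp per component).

F = (-3.8000, -0.1000, -0.9000)
τ = (0.1900, -0.1600, 0.1400)

v₁ − v₀ = (-0.15200000, -0.00400000, -0.03600000)
F = m·Δv/dt = (-3.8000, -0.1000, -0.9000)
rate change Δω = (0.08764444, -0.08628571, 0.04640000)
gyro term ω₀×Iω₀ = (-0.0072, -0.0090, 0.0240)
I·α + gyro = (0.1900, -0.1600, 0.1400)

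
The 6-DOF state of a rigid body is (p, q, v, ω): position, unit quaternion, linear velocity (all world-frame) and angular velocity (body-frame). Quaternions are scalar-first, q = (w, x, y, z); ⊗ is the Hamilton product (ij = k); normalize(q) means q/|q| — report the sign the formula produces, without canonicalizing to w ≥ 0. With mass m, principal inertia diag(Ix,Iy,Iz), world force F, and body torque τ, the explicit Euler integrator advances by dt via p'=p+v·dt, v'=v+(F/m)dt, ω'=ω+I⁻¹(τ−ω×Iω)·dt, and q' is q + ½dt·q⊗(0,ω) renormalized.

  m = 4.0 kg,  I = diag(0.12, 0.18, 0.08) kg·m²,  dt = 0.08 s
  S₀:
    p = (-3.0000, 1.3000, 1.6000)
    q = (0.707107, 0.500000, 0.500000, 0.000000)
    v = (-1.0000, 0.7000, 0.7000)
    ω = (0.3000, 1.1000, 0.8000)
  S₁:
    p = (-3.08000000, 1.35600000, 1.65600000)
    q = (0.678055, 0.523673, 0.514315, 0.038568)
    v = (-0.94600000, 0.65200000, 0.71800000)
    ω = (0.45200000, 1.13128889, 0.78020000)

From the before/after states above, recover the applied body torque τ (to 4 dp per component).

ω₁ − ω₀ = (0.15200000, 0.03128889, -0.01980000)
I·α + gyro = (0.1400, 0.0800, 0.0000)

τ = (0.1400, 0.0800, 0.0000)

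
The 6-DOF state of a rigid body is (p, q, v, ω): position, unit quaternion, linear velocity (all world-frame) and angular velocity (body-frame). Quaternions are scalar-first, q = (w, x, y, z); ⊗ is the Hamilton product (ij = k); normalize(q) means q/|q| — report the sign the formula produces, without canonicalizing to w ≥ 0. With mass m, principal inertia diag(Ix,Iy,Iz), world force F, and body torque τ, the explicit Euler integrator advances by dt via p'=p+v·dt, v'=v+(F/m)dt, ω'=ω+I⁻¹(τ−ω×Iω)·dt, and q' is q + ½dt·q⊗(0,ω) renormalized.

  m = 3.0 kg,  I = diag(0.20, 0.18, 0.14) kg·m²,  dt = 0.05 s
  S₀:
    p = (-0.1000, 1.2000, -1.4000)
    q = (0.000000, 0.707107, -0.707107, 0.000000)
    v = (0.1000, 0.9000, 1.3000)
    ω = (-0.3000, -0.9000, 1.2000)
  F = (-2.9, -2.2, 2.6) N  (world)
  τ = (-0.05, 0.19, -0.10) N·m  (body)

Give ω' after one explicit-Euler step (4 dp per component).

ω' = (-0.3233, -0.8412, 1.1662)

ω×(Iω) gyroscopic = (0.0432, -0.0216, -0.0054)
α = I⁻¹(τ − ω×Iω) = (-0.4660, 1.1756, -0.6757)
new body rate ω' = (-0.3233, -0.8412, 1.1662)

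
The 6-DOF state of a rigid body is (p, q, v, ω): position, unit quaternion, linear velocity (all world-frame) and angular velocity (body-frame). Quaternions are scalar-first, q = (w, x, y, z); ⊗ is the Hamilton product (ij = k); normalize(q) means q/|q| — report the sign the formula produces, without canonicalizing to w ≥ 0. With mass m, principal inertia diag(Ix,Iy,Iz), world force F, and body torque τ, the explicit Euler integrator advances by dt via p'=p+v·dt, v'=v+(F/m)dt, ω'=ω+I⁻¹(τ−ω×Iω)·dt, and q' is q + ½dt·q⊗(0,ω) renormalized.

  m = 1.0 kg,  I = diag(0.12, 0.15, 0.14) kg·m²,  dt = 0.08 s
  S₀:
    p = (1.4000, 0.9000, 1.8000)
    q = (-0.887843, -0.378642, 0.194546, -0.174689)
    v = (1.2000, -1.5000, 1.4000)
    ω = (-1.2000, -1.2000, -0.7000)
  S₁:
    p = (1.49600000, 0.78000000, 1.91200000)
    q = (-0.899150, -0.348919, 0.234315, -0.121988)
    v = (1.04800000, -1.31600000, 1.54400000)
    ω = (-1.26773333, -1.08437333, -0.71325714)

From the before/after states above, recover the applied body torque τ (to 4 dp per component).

Δω = ω₁−ω₀ = (-0.06773333, 0.11562667, -0.01325714)
τ = I·(Δω/dt) + ω₀×(Iω₀) = (-0.1100, 0.2000, 0.0200)

τ = (-0.1100, 0.2000, 0.0200)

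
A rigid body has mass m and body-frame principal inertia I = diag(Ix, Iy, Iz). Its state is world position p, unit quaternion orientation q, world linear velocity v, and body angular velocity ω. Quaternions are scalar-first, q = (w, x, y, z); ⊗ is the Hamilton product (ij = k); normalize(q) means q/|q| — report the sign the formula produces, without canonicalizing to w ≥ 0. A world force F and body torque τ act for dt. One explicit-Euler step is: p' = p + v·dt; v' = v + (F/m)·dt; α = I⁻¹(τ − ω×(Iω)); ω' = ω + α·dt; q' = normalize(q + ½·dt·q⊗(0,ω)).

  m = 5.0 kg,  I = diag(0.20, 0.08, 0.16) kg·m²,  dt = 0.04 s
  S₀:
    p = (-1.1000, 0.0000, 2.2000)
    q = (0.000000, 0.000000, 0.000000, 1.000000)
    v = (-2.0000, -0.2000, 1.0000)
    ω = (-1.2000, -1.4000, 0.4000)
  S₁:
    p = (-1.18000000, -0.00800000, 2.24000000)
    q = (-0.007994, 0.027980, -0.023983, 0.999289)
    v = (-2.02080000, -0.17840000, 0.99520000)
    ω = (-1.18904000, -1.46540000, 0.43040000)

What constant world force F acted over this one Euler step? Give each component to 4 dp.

Δv = v₁−v₀ = (-0.02080000, 0.02160000, -0.00480000)
F = m·Δv/dt = (-2.6000, 2.7000, -0.6000)

F = (-2.6000, 2.7000, -0.6000)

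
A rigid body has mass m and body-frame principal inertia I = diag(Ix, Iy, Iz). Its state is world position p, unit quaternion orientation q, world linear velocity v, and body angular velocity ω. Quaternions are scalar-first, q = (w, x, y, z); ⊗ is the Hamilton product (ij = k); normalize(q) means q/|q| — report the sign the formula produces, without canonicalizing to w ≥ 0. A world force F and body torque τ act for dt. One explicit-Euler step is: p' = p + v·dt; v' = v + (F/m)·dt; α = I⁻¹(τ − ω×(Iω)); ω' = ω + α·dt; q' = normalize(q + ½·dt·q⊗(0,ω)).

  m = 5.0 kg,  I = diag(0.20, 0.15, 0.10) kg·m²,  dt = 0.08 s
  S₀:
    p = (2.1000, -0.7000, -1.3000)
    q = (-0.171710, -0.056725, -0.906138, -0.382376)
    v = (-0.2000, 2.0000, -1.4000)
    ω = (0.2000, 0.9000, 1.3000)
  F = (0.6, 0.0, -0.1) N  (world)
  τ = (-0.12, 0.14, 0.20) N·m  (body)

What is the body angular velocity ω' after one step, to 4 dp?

gyro term ω×Iω = (-0.0585, 0.0260, -0.0090)
(τ − ω×Iω)/I = (-0.3075, 0.7600, 2.0900)
ω + α·dt = (0.1754, 0.9608, 1.4672)

ω' = (0.1754, 0.9608, 1.4672)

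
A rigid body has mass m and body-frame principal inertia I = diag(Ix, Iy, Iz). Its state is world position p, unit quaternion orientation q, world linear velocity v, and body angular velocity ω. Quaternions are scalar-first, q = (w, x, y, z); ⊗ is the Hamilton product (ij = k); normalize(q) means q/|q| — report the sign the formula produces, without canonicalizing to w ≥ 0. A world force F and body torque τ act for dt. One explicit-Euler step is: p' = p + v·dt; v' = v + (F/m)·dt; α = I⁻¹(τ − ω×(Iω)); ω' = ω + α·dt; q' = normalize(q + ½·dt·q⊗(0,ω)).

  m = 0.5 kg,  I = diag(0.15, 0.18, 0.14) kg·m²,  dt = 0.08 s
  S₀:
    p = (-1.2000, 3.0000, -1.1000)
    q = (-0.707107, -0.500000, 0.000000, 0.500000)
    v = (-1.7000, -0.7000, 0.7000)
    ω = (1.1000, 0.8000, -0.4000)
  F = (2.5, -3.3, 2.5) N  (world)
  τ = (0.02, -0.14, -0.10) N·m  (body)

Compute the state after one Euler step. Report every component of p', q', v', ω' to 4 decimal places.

ω×(Iω) gyroscopic = (0.0128, -0.0044, 0.0264)
(τ − ω×Iω)/I = (0.0480, -0.7533, -0.9029)
ω' = ω + α·dt = (1.1038, 0.7397, -0.4722)
2q̇ = q⊗(0,ω) = (0.7500000, -1.1778177, -0.2156856, -0.1171572)
q + ½dt·q⊗(0,ω), renormalized = (-0.6760, -0.5462, -0.0086, 0.4945)
new position p' = (-1.3360, 2.9440, -1.0440)
v + (F/m)dt = (-1.3000, -1.2280, 1.1000)

p' = (-1.3360, 2.9440, -1.0440)
q' = (-0.6760, -0.5462, -0.0086, 0.4945)
v' = (-1.3000, -1.2280, 1.1000)
ω' = (1.1038, 0.7397, -0.4722)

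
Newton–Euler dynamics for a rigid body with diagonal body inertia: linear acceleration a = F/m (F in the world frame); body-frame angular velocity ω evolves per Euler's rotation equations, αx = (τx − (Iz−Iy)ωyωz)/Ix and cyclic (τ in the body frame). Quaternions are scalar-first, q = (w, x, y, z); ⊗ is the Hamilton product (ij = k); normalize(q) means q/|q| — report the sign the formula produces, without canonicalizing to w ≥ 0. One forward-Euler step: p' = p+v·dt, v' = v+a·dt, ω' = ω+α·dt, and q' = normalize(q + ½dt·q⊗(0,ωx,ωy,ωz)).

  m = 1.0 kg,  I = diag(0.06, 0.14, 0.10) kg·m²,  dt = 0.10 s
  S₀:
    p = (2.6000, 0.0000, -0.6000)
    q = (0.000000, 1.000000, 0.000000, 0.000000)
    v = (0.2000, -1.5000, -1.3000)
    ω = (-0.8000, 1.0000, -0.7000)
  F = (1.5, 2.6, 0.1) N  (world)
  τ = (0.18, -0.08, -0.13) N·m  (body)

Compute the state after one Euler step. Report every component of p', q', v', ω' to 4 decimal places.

(τ − ω×Iω)/I = (2.5333, -0.4114, -0.6600)
new body rate ω' = (-0.5467, 0.9589, -0.7660)
q⊗(0,ω) = (0.8000000, 0.0000000, 0.7000000, 1.0000000)
q + ½dt·q⊗(0,ω), renormalized = (0.0399, 0.9973, 0.0349, 0.0499)
a = (1.5000, 2.6000, 0.1000)
p + v·dt = (2.6200, -0.1500, -0.7300)
v + (F/m)dt = (0.3500, -1.2400, -1.2900)

p' = (2.6200, -0.1500, -0.7300)
q' = (0.0399, 0.9973, 0.0349, 0.0499)
v' = (0.3500, -1.2400, -1.2900)
ω' = (-0.5467, 0.9589, -0.7660)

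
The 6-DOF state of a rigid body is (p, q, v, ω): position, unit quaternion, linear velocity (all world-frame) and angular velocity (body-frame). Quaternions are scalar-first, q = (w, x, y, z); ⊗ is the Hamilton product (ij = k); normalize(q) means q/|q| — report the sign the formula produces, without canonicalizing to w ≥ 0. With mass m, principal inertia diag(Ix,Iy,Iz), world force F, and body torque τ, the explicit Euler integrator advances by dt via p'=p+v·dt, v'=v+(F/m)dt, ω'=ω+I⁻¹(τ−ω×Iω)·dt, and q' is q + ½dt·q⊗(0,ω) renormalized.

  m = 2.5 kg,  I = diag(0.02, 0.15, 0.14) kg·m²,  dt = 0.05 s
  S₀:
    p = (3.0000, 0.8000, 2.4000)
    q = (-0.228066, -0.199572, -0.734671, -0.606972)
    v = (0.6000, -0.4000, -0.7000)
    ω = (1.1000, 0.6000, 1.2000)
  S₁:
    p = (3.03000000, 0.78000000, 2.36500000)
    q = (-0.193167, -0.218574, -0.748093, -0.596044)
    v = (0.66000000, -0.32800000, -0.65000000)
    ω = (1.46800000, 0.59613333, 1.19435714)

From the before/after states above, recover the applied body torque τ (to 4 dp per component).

τ = (0.1400, -0.1700, 0.0700)

Δω = ω₁−ω₀ = (0.36800000, -0.00386667, -0.00564286)
gyro term ω₀×Iω₀ = (-0.0072, -0.1584, 0.0858)
applied torque τ = (0.1400, -0.1700, 0.0700)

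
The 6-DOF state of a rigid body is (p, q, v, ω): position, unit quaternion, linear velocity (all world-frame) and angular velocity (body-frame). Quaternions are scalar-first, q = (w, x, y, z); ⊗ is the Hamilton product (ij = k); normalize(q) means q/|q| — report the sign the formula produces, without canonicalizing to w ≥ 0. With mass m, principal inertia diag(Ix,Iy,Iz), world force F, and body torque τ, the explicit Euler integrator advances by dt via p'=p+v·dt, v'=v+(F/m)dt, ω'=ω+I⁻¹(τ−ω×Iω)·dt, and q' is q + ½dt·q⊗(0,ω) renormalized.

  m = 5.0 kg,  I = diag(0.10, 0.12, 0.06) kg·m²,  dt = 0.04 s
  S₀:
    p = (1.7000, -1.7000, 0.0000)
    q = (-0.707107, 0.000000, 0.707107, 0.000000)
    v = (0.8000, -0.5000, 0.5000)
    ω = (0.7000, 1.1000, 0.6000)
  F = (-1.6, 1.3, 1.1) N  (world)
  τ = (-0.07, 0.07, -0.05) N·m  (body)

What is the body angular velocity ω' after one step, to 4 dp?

α = I⁻¹(τ − ω×Iω) = (-0.3040, 0.4433, -1.0900)
ω + α·dt = (0.6878, 1.1177, 0.5564)

ω' = (0.6878, 1.1177, 0.5564)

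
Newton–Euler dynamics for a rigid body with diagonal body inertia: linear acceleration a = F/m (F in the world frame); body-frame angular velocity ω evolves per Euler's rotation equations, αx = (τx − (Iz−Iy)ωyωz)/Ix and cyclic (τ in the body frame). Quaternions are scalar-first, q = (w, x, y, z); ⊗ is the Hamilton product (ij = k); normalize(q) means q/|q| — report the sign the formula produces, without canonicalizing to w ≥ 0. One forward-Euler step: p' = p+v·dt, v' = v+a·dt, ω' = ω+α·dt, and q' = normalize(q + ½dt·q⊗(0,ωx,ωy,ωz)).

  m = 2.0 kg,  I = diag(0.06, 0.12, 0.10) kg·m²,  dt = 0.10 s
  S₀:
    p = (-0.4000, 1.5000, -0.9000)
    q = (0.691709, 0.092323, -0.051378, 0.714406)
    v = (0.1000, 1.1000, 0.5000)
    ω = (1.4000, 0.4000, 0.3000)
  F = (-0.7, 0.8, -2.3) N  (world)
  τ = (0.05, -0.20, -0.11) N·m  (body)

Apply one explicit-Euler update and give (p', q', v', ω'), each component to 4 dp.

p' = (-0.3900, 1.6100, -0.8500)
q' = (0.6737, 0.1253, 0.0110, 0.7282)
v' = (0.0650, 1.1400, 0.3850)
ω' = (1.4873, 0.2473, 0.1564)

gyro term ω×Iω = (-0.0024, -0.0168, 0.0336)
angular accel α = (0.8733, -1.5267, -1.4360)
ω' = ω + α·dt = (1.4873, 0.2473, 0.1564)
Hamilton product q⊗(0,ω) = (-0.3230228, 0.6672168, 1.2491551, 0.3163711)
updated quaternion q' = (0.6737, 0.1253, 0.0110, 0.7282)
a = (-0.3500, 0.4000, -1.1500)
p' = p + v·dt = (-0.3900, 1.6100, -0.8500)
v' = v + a·dt = (0.0650, 1.1400, 0.3850)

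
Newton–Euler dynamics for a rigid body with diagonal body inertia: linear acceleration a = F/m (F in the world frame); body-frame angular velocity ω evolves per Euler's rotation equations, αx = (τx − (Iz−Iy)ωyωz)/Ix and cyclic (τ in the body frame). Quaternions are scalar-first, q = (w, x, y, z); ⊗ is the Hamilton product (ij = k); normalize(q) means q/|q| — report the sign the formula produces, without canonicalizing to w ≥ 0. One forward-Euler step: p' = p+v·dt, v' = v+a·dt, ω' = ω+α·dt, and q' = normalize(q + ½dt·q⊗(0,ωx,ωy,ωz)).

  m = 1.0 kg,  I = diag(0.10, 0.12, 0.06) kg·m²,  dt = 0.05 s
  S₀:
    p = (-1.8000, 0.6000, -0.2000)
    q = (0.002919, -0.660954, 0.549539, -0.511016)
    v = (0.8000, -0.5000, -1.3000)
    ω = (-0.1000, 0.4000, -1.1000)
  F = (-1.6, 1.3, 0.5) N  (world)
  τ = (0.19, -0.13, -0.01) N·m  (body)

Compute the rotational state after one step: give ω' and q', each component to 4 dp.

angular accel α = (1.6360, -1.1200, -0.1533)
ω' = ω + α·dt = (-0.0182, 0.3440, -1.1077)
q⊗(0,ω) = (-0.8480286, -0.4003784, -0.6747802, -0.2126386)
updated quaternion q' = (-0.0183, -0.6707, 0.5324, -0.5161)

ω' = (-0.0182, 0.3440, -1.1077)
q' = (-0.0183, -0.6707, 0.5324, -0.5161)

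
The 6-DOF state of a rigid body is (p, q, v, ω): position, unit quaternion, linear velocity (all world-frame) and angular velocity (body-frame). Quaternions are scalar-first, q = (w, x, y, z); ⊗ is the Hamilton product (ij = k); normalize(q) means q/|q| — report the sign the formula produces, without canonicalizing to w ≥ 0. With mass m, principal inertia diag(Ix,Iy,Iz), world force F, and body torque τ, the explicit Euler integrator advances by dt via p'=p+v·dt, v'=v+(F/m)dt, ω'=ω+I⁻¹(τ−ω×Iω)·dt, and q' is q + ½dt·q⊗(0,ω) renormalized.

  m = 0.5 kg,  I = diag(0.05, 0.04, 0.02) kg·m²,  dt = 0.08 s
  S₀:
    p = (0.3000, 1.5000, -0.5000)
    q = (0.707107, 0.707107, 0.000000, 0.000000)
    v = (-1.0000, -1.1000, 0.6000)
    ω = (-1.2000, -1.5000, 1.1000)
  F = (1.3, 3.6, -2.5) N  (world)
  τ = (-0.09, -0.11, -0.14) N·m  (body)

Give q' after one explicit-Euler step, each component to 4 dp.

q' = (0.7382, 0.6705, -0.0733, -0.0113)

Hamilton product q⊗(0,ω) = (0.8485284, -0.8485284, -1.8384782, -0.2828428)
updated quaternion q' = (0.7382, 0.6705, -0.0733, -0.0113)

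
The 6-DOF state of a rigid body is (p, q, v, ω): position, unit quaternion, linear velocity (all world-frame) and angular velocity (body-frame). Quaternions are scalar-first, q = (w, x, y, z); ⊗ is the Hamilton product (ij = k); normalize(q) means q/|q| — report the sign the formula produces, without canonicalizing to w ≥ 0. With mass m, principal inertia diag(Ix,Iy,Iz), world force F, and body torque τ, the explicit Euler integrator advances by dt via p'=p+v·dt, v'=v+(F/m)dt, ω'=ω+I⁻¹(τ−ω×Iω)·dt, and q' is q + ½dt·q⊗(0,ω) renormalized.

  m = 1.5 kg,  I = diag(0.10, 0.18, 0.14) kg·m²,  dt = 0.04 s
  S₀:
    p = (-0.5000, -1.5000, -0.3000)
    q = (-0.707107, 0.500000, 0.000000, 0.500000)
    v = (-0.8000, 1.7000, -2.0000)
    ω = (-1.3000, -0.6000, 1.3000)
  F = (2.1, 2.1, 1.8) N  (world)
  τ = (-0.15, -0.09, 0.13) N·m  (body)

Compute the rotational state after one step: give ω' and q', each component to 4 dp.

ω×(Iω) gyroscopic = (0.0312, 0.0676, 0.0624)
(τ − ω×Iω)/I = (-1.8120, -0.8756, 0.4829)
new body rate ω' = (-1.3725, -0.6350, 1.3193)
Hamilton product q⊗(0,ω) = (0.0000000, 1.2192391, -0.8757358, -1.2192391)
q' = normalize(q + ½dt·q⊗(0,ω)) = (-0.7066, 0.5240, -0.0175, 0.4753)

ω' = (-1.3725, -0.6350, 1.3193)
q' = (-0.7066, 0.5240, -0.0175, 0.4753)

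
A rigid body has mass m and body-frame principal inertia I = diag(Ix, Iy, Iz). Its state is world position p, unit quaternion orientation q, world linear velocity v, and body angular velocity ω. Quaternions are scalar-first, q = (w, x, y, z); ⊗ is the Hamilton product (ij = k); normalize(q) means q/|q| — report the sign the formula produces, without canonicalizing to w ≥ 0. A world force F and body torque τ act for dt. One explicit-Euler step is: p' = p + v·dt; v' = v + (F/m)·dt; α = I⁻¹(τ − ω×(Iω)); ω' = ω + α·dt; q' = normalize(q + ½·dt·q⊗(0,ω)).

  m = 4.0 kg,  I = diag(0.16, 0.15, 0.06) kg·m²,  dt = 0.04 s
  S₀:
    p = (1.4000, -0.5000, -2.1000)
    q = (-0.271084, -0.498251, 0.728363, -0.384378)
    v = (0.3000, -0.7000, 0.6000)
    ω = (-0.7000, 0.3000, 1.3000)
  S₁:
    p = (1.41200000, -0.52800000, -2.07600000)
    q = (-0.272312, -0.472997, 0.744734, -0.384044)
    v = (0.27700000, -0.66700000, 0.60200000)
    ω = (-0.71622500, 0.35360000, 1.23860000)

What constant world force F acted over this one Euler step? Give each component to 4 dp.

velocity change Δv = (-0.02300000, 0.03300000, 0.00200000)
m·(v₁−v₀)/dt = (-2.3000, 3.3000, 0.2000)

F = (-2.3000, 3.3000, 0.2000)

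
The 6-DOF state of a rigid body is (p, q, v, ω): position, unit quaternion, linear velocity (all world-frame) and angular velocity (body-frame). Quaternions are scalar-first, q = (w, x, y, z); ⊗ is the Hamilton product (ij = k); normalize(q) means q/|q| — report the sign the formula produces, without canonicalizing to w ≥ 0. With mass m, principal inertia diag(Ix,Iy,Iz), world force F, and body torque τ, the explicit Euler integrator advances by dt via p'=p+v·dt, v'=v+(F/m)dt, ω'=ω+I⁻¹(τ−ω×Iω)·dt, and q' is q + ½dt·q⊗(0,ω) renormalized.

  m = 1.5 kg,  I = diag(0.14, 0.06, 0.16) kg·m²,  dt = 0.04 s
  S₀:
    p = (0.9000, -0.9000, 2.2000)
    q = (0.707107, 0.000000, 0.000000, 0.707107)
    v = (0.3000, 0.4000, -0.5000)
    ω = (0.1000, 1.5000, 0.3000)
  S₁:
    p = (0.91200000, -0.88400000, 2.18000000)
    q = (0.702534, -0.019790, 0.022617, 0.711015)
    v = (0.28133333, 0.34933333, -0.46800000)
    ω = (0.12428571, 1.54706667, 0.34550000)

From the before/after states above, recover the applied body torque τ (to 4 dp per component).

Δω = ω₁−ω₀ = (0.02428571, 0.04706667, 0.04550000)
precession coupling = (0.0450, -0.0006, -0.0120)
applied torque τ = (0.1300, 0.0700, 0.1700)

τ = (0.1300, 0.0700, 0.1700)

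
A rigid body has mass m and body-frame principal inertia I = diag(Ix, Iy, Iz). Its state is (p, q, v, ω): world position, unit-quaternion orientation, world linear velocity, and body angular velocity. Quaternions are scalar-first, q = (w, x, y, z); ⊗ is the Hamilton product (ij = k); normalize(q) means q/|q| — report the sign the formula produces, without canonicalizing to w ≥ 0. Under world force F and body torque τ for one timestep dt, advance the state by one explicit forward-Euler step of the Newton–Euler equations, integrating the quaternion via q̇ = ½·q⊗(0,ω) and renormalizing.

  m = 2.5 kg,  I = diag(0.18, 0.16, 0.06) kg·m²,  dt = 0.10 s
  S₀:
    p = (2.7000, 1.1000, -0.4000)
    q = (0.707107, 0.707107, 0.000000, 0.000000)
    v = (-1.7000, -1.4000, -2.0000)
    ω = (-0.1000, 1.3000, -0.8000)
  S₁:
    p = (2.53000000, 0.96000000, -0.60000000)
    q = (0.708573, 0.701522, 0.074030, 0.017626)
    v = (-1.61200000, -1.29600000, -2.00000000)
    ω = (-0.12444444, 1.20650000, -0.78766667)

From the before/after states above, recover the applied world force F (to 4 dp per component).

v₁ − v₀ = (0.08800000, 0.10400000, 0.00000000)
F = m·Δv/dt = (2.2000, 2.6000, 0.0000)

F = (2.2000, 2.6000, 0.0000)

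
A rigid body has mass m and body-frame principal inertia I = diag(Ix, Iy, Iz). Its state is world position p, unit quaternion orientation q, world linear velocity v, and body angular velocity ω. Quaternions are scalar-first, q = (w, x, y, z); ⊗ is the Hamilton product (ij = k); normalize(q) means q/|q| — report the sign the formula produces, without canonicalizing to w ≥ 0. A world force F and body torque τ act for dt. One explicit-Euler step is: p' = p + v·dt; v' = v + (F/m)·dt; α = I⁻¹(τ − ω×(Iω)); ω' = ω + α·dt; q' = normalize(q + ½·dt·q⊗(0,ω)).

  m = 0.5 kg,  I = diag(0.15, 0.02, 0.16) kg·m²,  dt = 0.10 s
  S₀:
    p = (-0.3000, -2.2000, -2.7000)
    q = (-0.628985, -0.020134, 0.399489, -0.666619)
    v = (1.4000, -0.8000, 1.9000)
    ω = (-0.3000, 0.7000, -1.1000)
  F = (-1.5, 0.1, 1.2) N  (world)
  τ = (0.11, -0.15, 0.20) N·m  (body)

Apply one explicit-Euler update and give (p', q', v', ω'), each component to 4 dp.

p' = (-0.1600, -2.2800, -2.5100)
q' = (-0.6784, -0.0093, 0.3855, -0.6253)
v' = (1.1000, -0.7800, 2.1400)
ω' = (-0.1548, -0.0335, -0.9921)

ω×(Iω) gyroscopic = (-0.1078, -0.0033, 0.0273)
angular accel α = (1.4520, -7.3350, 1.0794)
ω' = ω + α·dt = (-0.1548, -0.0335, -0.9921)
Hamilton product q⊗(0,ω) = (-1.0189634, 0.2158909, -0.2624512, 0.7976364)
updated quaternion q' = (-0.6784, -0.0093, 0.3855, -0.6253)
a = F/m = (-3.0000, 0.2000, 2.4000)
new position p' = (-0.1600, -2.2800, -2.5100)
new velocity v' = (1.1000, -0.7800, 2.1400)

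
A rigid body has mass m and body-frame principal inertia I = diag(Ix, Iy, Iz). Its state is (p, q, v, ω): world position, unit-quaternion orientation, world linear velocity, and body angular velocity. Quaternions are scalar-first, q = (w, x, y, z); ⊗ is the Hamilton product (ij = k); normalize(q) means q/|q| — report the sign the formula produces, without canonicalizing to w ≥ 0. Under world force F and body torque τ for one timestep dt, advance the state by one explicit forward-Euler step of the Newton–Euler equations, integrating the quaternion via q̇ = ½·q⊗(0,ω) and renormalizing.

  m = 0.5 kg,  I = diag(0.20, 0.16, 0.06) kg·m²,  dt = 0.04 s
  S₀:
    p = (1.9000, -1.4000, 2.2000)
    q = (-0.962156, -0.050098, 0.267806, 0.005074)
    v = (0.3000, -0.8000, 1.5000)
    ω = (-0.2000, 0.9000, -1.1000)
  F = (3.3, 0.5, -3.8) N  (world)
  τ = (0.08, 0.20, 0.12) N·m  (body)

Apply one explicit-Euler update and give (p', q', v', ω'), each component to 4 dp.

p' = (1.9120, -1.4320, 2.2600)
q' = (-0.9667, -0.0522, 0.2493, 0.0264)
v' = (0.5640, -0.7600, 1.1960)
ω' = (-0.2038, 0.9423, -1.0248)

a = F/m = (6.6000, 1.0000, -7.6000)
p' = p + v·dt = (1.9120, -1.4320, 2.2600)
v + (F/m)dt = (0.5640, -0.7600, 1.1960)
α = I⁻¹(τ − ω×Iω) = (-0.0950, 1.0575, 1.8800)
ω' = ω + α·dt = (-0.2038, 0.9423, -1.0248)
2q̇ = q⊗(0,ω) = (-0.2454636, -0.1067220, -0.9220630, 1.0668446)
updated quaternion q' = (-0.9667, -0.0522, 0.2493, 0.0264)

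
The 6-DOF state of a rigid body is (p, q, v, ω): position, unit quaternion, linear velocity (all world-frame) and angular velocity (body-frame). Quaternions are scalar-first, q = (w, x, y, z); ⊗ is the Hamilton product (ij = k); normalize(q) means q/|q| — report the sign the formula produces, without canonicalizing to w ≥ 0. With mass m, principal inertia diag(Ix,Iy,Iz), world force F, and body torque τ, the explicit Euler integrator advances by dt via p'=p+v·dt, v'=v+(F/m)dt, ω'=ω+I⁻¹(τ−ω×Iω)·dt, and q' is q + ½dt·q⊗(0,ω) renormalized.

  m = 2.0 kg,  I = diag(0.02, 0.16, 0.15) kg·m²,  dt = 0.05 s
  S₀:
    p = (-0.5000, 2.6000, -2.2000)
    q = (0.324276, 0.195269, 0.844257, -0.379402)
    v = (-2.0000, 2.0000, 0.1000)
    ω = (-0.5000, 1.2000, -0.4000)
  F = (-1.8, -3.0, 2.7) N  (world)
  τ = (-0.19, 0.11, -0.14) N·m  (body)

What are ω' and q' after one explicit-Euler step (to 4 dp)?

ω' = (-0.9870, 1.2425, -0.4187)
q' = (0.2974, 0.1940, 0.8602, -0.3660)

α = I⁻¹(τ − ω×Iω) = (-9.7400, 0.8500, -0.3733)
ω' = ω + α·dt = (-0.9870, 1.2425, -0.4187)
q⊗(0,ω) = (-1.0672347, -0.0445584, 0.6569398, 0.5267409)
updated quaternion q' = (0.2974, 0.1940, 0.8602, -0.3660)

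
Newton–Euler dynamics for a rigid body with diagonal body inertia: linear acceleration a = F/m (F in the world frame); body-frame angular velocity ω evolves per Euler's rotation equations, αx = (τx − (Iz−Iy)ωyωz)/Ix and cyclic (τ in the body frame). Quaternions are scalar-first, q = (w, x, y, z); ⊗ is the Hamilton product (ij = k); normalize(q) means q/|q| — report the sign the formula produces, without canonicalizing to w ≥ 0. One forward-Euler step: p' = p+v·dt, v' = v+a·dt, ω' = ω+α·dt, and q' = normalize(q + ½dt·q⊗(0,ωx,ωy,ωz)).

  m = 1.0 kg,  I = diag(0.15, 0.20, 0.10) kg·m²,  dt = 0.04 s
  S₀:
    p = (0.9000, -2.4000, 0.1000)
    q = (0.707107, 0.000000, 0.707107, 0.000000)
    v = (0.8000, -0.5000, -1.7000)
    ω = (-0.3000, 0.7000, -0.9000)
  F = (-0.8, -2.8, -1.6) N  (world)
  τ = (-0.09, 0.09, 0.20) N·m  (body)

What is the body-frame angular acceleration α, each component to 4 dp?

ω×(Iω) gyroscopic = (0.0630, 0.0135, -0.0105)
(τ − ω×Iω)/I = (-1.0200, 0.3825, 2.1050)

α = (-1.0200, 0.3825, 2.1050)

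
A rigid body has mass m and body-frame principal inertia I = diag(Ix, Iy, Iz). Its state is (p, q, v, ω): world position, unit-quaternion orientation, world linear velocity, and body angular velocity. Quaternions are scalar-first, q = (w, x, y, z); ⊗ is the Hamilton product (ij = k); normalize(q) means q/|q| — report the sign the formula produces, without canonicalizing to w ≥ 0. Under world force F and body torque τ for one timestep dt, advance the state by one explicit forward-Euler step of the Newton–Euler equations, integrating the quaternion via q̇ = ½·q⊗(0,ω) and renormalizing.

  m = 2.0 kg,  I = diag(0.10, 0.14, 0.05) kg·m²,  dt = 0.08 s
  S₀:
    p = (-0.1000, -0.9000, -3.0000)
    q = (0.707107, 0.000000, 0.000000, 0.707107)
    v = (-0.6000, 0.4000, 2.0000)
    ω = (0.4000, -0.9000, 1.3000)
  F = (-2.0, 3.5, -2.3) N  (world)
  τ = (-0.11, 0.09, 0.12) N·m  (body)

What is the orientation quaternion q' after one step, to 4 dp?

q⊗(0,ω) = (-0.9192391, 0.9192391, -0.3535535, 0.9192391)
updated quaternion q' = (0.6689, 0.0367, -0.0141, 0.7423)

q' = (0.6689, 0.0367, -0.0141, 0.7423)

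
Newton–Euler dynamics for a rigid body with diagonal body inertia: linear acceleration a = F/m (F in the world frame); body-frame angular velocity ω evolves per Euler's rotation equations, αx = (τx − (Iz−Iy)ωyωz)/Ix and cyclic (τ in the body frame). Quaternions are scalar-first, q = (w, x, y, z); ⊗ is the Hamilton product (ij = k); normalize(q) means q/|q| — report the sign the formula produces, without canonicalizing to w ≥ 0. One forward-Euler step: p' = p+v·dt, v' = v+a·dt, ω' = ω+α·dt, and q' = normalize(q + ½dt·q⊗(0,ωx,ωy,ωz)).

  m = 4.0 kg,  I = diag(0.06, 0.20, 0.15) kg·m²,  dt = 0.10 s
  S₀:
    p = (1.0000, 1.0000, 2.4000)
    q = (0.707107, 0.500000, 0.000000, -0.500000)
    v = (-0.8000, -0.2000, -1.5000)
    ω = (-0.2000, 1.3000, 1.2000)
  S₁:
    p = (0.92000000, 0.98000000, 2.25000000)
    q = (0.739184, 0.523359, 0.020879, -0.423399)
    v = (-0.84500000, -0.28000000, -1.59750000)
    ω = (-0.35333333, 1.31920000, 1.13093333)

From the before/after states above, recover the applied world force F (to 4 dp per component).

velocity change Δv = (-0.04500000, -0.08000000, -0.09750000)
applied force F = (-1.8000, -3.2000, -3.9000)

F = (-1.8000, -3.2000, -3.9000)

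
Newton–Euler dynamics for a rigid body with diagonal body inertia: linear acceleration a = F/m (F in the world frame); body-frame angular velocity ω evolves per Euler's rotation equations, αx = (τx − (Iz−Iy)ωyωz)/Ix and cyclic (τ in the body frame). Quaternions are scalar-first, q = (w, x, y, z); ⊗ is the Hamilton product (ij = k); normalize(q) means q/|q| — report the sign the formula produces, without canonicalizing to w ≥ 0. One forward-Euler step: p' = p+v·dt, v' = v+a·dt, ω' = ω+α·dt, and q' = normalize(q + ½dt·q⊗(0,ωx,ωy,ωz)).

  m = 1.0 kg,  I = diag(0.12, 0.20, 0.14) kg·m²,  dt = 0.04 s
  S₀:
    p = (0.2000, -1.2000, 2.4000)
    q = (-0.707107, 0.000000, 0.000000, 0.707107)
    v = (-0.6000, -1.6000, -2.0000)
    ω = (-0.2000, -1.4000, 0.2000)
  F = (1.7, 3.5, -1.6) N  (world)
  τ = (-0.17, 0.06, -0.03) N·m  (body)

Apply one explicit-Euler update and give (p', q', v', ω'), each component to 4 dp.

α = I⁻¹(τ − ω×Iω) = (-1.5567, 0.2960, -0.3743)
new body rate ω' = (-0.2623, -1.3882, 0.1850)
2q̇ = q⊗(0,ω) = (-0.1414214, 1.1313712, 0.8485284, -0.1414214)
q + ½dt·q⊗(0,ω), renormalized = (-0.7096, 0.0226, 0.0170, 0.7040)
p + v·dt = (0.1760, -1.2640, 2.3200)
v + (F/m)dt = (-0.5320, -1.4600, -2.0640)

p' = (0.1760, -1.2640, 2.3200)
q' = (-0.7096, 0.0226, 0.0170, 0.7040)
v' = (-0.5320, -1.4600, -2.0640)
ω' = (-0.2623, -1.3882, 0.1850)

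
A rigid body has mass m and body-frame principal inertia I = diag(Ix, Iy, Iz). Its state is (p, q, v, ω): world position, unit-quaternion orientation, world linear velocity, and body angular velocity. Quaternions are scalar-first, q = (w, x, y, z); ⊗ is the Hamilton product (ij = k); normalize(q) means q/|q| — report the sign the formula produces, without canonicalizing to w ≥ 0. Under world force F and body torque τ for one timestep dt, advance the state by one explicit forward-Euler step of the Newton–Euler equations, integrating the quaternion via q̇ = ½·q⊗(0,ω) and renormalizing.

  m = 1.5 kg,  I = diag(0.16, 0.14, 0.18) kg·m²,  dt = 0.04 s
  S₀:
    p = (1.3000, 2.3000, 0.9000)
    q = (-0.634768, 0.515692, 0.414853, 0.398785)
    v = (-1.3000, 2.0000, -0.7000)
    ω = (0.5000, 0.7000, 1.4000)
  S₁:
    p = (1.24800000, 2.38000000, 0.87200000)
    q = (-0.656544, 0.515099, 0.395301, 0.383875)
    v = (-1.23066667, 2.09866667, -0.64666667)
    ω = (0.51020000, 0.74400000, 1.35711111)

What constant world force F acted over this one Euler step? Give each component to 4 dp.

v₁ − v₀ = (0.06933333, 0.09866667, 0.05333333)
F = m·Δv/dt = (2.6000, 3.7000, 2.0000)

F = (2.6000, 3.7000, 2.0000)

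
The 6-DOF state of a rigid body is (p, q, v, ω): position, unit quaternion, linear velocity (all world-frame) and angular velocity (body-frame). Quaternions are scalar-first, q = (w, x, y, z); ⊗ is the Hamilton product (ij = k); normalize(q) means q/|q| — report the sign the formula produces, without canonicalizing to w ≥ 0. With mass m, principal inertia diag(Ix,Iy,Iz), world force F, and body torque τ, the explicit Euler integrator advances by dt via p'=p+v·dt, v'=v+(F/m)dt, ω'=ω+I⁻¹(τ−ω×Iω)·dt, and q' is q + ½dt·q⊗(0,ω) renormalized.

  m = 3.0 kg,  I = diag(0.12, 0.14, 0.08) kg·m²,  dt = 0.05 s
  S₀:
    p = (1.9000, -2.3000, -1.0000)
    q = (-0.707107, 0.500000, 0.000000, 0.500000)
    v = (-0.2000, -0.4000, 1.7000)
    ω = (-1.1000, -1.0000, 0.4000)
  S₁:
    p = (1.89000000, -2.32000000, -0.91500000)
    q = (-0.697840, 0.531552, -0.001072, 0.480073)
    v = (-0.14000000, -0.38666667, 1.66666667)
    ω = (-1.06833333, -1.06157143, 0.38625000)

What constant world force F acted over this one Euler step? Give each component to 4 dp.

F = (3.6000, 0.8000, -2.0000)

velocity change Δv = (0.06000000, 0.01333333, -0.03333333)
applied force F = (3.6000, 0.8000, -2.0000)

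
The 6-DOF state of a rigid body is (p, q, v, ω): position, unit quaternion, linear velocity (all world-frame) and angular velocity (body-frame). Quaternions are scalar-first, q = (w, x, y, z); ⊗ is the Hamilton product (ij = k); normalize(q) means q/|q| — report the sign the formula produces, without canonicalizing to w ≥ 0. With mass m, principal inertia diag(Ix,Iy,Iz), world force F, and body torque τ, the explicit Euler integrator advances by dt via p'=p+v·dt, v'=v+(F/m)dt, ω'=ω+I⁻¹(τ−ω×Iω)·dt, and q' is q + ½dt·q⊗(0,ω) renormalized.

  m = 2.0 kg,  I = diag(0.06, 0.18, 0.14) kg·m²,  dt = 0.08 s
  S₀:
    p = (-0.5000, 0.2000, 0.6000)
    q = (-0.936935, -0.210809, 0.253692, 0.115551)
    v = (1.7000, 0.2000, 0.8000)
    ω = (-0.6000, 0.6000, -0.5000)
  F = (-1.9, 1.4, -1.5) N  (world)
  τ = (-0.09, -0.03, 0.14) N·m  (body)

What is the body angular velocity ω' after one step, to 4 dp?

ω' = (-0.7360, 0.5973, -0.3953)

(τ − ω×Iω)/I = (-1.7000, -0.0333, 1.3086)
ω + α·dt = (-0.7360, 0.5973, -0.3953)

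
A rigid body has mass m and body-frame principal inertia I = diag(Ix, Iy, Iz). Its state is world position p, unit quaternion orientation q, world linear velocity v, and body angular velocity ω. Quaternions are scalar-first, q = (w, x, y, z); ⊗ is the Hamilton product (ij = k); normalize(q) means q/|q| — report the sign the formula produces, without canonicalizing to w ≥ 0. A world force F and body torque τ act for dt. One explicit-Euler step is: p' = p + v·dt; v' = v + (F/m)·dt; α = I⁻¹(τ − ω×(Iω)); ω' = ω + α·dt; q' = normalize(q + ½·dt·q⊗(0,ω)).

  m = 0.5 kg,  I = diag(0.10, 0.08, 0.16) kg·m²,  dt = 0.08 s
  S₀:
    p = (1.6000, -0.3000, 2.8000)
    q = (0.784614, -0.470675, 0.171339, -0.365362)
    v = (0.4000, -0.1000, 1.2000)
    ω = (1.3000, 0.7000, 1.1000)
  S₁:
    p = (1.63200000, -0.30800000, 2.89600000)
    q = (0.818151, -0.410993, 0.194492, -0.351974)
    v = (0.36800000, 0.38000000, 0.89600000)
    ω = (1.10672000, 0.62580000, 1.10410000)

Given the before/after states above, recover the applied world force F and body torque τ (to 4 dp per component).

v₁ − v₀ = (-0.03200000, 0.48000000, -0.30400000)
applied force F = (-0.2000, 3.0000, -1.9000)
ω₁ − ω₀ = (-0.19328000, -0.07420000, 0.00410000)
precession coupling = (0.0616, -0.0858, -0.0182)
applied torque τ = (-0.1800, -0.1600, -0.0100)

F = (-0.2000, 3.0000, -1.9000)
τ = (-0.1800, -0.1600, -0.0100)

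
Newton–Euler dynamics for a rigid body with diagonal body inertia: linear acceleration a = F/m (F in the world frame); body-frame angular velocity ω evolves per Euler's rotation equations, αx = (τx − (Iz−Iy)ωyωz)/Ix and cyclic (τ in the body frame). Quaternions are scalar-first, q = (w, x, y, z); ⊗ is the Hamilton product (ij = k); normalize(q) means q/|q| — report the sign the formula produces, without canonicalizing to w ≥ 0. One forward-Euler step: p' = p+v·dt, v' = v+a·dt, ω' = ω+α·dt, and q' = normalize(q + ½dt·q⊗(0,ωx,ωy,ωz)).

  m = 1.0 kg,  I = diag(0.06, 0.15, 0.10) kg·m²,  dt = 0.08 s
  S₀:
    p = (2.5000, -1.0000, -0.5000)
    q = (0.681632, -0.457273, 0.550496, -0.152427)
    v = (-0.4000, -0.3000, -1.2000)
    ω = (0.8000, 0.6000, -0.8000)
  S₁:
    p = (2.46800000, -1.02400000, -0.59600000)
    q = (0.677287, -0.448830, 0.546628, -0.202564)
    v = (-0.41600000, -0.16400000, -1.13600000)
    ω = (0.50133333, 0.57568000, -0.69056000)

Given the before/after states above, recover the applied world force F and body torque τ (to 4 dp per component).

F = (-0.2000, 1.7000, 0.8000)
τ = (-0.2000, -0.0200, 0.1800)

Δω = ω₁−ω₀ = (-0.29866667, -0.02432000, 0.10944000)
ω₀×(Iω₀) = (0.0240, 0.0256, 0.0432)
applied torque τ = (-0.2000, -0.0200, 0.1800)
Δv = v₁−v₀ = (-0.01600000, 0.13600000, 0.06400000)
F = m·Δv/dt = (-0.2000, 1.7000, 0.8000)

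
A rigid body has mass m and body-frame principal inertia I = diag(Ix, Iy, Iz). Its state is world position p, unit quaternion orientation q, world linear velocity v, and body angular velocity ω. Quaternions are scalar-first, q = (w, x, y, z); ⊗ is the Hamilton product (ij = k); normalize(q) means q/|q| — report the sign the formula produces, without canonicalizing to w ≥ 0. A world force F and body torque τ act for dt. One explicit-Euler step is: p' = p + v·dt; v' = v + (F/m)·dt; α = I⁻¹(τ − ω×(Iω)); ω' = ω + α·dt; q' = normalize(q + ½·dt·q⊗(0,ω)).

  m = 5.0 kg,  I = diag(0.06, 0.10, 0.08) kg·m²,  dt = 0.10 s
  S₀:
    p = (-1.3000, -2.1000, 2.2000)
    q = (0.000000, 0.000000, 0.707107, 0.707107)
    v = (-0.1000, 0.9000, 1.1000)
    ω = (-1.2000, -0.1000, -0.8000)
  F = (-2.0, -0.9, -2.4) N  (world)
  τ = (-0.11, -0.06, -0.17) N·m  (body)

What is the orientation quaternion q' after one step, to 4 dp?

q' = (0.0317, -0.0247, 0.6630, 0.7476)

q⊗(0,ω) = (0.6363963, -0.4949749, -0.8485284, 0.8485284)
q' = normalize(q + ½dt·q⊗(0,ω)) = (0.0317, -0.0247, 0.6630, 0.7476)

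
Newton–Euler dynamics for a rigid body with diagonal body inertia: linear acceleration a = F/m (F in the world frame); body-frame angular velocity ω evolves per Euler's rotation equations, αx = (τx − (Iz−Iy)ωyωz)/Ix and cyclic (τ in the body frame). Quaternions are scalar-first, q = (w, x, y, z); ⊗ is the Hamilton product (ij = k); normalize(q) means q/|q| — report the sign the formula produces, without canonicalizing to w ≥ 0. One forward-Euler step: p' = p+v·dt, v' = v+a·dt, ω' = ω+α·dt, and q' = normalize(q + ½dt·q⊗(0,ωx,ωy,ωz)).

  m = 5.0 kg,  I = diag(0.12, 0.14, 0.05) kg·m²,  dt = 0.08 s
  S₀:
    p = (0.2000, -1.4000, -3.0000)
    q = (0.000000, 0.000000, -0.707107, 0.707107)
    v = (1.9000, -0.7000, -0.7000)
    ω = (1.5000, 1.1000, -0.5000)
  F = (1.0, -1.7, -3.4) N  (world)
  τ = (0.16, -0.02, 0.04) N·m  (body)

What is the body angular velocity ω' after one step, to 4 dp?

precession coupling ω×(Iω) = (0.0495, -0.0525, 0.0330)
α = I⁻¹(τ − ω×Iω) = (0.9208, 0.2321, 0.1400)
ω' = ω + α·dt = (1.5737, 1.1186, -0.4888)

ω' = (1.5737, 1.1186, -0.4888)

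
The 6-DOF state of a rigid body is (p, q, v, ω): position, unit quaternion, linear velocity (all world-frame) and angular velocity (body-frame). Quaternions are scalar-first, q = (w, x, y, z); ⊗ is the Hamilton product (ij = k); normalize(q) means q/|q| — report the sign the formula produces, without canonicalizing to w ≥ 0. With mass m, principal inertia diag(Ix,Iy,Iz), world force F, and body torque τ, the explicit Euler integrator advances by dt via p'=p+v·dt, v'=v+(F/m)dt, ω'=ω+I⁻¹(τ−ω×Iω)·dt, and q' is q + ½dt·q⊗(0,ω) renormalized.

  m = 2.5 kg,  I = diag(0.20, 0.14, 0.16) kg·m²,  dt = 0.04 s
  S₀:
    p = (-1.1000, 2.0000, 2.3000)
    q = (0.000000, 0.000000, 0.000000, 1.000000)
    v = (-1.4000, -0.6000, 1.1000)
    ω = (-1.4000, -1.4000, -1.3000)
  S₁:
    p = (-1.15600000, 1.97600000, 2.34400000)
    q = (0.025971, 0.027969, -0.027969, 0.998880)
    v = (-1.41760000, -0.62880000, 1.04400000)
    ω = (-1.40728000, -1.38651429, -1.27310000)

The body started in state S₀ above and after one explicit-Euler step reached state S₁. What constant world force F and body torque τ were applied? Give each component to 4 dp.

F = (-1.1000, -1.8000, -3.5000)
τ = (0.0000, 0.1200, -0.0100)

Δω = ω₁−ω₀ = (-0.00728000, 0.01348571, 0.02690000)
applied torque τ = (0.0000, 0.1200, -0.0100)
Δv = v₁−v₀ = (-0.01760000, -0.02880000, -0.05600000)
F = m·Δv/dt = (-1.1000, -1.8000, -3.5000)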